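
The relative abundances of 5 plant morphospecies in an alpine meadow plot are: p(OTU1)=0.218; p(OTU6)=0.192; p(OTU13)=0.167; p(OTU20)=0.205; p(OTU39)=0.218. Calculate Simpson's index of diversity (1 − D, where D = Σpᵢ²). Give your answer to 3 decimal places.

D = 0.218² + 0.192² + 0.167² + 0.205² + 0.218² = 0.04752 + 0.03686 + 0.02789 + 0.04202 + 0.04752 = 0.20183 (working shown to 5 dp, full precision carried).
So 1 − D = 0.79817, i.e. 0.798 to 3 decimal places.

0.798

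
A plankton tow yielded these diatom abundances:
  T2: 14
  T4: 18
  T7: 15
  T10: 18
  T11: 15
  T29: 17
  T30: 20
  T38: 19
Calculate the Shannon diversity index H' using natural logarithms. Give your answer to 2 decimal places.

Total N = 14+18+15+18+15+17+20+19 = 136, so the proportions are 0.1029, 0.1324, 0.1103, 0.1324, 0.1103, 0.125, 0.1471, 0.1397 (working shown to 4 dp, full precision carried).
Each pᵢ ln pᵢ term: 0.1029×(-2.2736)=-0.2340, 0.1324×(-2.0223)=-0.2677, 0.1103×(-2.2046)=-0.2432, 0.1324×(-2.0223)=-0.2677, 0.1103×(-2.2046)=-0.2432, 0.125×(-2.0794)=-0.2599, 0.1471×(-1.9169)=-0.2819, 0.1397×(-1.9682)=-0.2750.
Sum = -2.0725, so H' = 2.07.

2.07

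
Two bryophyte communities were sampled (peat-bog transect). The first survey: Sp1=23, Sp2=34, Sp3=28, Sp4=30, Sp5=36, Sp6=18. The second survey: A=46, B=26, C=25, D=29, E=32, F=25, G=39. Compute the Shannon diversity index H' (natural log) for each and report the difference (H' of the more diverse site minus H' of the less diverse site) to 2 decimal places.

The first survey: N=169, proportions 0.1361, 0.2012, 0.1657, 0.1775, 0.213, 0.1065, giving H' = 1.7667 (working shown to 4 dp, full precision carried).
The second survey: N=222, proportions 0.2072, 0.1171, 0.1126, 0.1306, 0.1441, 0.1126, 0.1757, giving H' = 1.9198.
Difference = |1.7667 − 1.9198| = 0.1531, i.e. 0.15 to 2 decimal places.

0.15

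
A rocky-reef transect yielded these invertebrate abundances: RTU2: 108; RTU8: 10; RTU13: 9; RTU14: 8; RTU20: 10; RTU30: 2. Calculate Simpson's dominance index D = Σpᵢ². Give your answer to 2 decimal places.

Total N = 108+10+9+8+10+2 = 147, so the proportions are 0.7347, 0.068, 0.0612, 0.0544, 0.068, 0.0136 (working shown to 4 dp, full precision carried).
D = 0.7347² + 0.068² + 0.0612² + 0.0544² + 0.068² + 0.0136² = 0.5398 + 0.0046 + 0.0037 + 0.0030 + 0.0046 + 0.0002 = 0.5559.
To 2 decimal places, D = 0.56.

0.56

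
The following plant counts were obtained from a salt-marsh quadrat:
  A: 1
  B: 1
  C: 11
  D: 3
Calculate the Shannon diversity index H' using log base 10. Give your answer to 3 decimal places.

0.399

Total N = 1+1+11+3 = 16, so the proportions are 0.0625, 0.0625, 0.6875, 0.1875 (working shown to 5 dp, full precision carried).
Each pᵢ log₁₀ pᵢ term: 0.0625×(-1.20412)=-0.07526, 0.0625×(-1.20412)=-0.07526, 0.6875×(-0.16273)=-0.11188, 0.1875×(-0.72700)=-0.13631.
Sum = -0.39870, so H' = 0.399.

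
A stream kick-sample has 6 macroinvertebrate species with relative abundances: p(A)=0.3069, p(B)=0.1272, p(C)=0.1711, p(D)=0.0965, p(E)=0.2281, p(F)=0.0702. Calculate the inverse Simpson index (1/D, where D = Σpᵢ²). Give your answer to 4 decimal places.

D = 0.3069² + 0.1272² + 0.1711² + 0.0965² + 0.2281² + 0.0702² = 0.09418761 + 0.01617984 + 0.02927521 + 0.00931225 + 0.05202961 + 0.00492804 = 0.20591256 (working shown to 8 dp, full precision carried).
So 1/D = 4.856430, i.e. 4.8564 to 4 decimal places.

4.8564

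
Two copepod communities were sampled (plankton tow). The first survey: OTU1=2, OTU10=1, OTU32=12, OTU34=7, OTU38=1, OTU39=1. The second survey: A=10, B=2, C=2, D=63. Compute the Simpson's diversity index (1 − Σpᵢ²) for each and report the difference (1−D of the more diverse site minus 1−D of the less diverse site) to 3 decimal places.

0.340

The first survey: N=24, proportions 0.083333, 0.041667, 0.5, 0.291667, 0.041667, 0.041667, giving 1−D = 0.652778 (working shown to 6 dp, full precision carried).
The second survey: N=77, proportions 0.12987, 0.025974, 0.025974, 0.818182, giving 1−D = 0.312363.
Difference = |0.652778 − 0.312363| = 0.340415, i.e. 0.340 to 3 decimal places.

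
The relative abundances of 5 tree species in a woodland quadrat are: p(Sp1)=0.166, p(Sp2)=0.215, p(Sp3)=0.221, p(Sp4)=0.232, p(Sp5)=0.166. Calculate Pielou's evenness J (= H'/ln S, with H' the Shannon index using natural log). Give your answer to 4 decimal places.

0.9937

H' = −Σ pᵢ ln pᵢ = −((-0.298097) + (-0.330480) + (-0.333620) + (-0.338956) + (-0.298097)) = 1.599251 (working shown to 6 dp, full precision carried).
With S = 5 species, ln S = 1.609438, so J = 1.599251/1.609438 = 0.993671, i.e. 0.9937 to 4 decimal places.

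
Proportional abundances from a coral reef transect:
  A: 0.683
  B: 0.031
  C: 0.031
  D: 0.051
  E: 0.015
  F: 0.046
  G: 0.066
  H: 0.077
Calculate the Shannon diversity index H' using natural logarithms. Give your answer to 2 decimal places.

1.21

Each pᵢ ln pᵢ term (working shown to 4 dp, full precision carried): 0.683×(-0.3813)=-0.2604, 0.031×(-3.4738)=-0.1077, 0.031×(-3.4738)=-0.1077, 0.051×(-2.9759)=-0.1518, 0.015×(-4.1997)=-0.0630, 0.046×(-3.0791)=-0.1416, 0.066×(-2.7181)=-0.1794, 0.077×(-2.5639)=-0.1974.
Sum = -1.2090, so H' = 1.21.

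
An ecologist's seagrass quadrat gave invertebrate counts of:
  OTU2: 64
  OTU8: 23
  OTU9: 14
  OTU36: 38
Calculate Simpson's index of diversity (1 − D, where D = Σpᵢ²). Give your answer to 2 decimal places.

0.68

Total N = 64+23+14+38 = 139, so the proportions are 0.4604, 0.1655, 0.1007, 0.2734 (working shown to 4 dp, full precision carried).
D = 0.4604² + 0.1655² + 0.1007² + 0.2734² = 0.2120 + 0.0274 + 0.0101 + 0.0747 = 0.3243.
So 1 − D = 0.6757, i.e. 0.68 to 2 decimal places.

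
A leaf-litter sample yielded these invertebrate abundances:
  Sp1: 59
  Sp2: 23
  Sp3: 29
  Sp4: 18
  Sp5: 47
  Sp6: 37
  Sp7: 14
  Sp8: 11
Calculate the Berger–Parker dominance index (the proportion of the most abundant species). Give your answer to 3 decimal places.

Total N = 59+23+29+18+47+37+14+11 = 238, so the proportions are 0.2479, 0.09664, 0.12185, 0.07563, 0.19748, 0.15546, 0.05882, 0.04622 (working shown to 5 dp, full precision carried).
The largest proportion is 0.2479, i.e. d = 0.248 to 3 decimal places.

0.248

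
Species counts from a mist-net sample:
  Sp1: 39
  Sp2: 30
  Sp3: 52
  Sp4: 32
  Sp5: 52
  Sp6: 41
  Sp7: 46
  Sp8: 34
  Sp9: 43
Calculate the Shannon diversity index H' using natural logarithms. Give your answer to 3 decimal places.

Total N = 39+30+52+32+52+41+46+34+43 = 369, so the proportions are 0.10569, 0.0813, 0.14092, 0.08672, 0.14092, 0.11111, 0.12466, 0.09214, 0.11653 (working shown to 5 dp, full precision carried).
Each pᵢ ln pᵢ term: 0.10569×(-2.24723)=-0.23751, 0.0813×(-2.50960)=-0.20403, 0.14092×(-1.95955)=-0.27614, 0.08672×(-2.44506)=-0.21204, 0.14092×(-1.95955)=-0.27614, 0.11111×(-2.19722)=-0.24414, 0.12466×(-2.08216)=-0.25956, 0.09214×(-2.38444)=-0.21970, 0.11653×(-2.14960)=-0.25049.
Sum = -2.17977, so H' = 2.180.

2.180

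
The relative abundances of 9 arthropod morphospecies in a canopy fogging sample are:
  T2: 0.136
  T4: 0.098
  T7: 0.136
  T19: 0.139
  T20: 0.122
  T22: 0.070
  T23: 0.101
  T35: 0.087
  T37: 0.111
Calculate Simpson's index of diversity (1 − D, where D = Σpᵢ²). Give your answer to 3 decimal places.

D = 0.136² + 0.098² + 0.136² + 0.139² + 0.122² + 0.07² + 0.101² + 0.087² + 0.111² = 0.01850 + 0.00960 + 0.01850 + 0.01932 + 0.01488 + 0.00490 + 0.01020 + 0.00757 + 0.01232 = 0.11579 (working shown to 5 dp, full precision carried).
So 1 − D = 0.88421, i.e. 0.884 to 3 decimal places.

0.884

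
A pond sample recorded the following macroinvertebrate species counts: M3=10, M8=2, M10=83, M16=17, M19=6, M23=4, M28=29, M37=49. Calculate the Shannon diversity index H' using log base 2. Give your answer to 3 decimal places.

Total N = 10+2+83+17+6+4+29+49 = 200, so the proportions are 0.05, 0.01, 0.415, 0.085, 0.03, 0.02, 0.145, 0.245 (working shown to 5 dp, full precision carried).
Each pᵢ log₂ pᵢ term: 0.05×(-4.32193)=-0.21610, 0.01×(-6.64386)=-0.06644, 0.415×(-1.26882)=-0.52656, 0.085×(-3.55639)=-0.30229, 0.03×(-5.05889)=-0.15177, 0.02×(-5.64386)=-0.11288, 0.145×(-2.78588)=-0.40395, 0.245×(-2.02915)=-0.49714.
Sum = -2.27712, so H' = 2.277.

2.277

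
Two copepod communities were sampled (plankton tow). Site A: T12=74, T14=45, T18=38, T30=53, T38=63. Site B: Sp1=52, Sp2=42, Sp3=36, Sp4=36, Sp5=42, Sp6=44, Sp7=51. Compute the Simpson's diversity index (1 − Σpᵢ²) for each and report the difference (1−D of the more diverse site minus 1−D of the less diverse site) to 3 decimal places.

0.065

Site A: N=273, proportions 0.27106, 0.16484, 0.13919, 0.19414, 0.23077, giving 1−D = 0.78904 (working shown to 5 dp, full precision carried).
Site B: N=303, proportions 0.17162, 0.13861, 0.11881, 0.11881, 0.13861, 0.14521, 0.16832, giving 1−D = 0.85447.
Difference = |0.78904 − 0.85447| = 0.06543, i.e. 0.065 to 3 decimal places.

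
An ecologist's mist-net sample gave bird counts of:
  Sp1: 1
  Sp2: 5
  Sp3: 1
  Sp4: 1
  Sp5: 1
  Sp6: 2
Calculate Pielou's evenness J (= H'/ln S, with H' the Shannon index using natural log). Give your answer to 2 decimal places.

0.86

Total N = 1+5+1+1+1+2 = 11, so the proportions are 0.0909, 0.4545, 0.0909, 0.0909, 0.0909, 0.1818 (working shown to 4 dp, full precision carried).
H' = −Σ pᵢ ln pᵢ = −((-0.2180) + (-0.3584) + (-0.2180) + (-0.2180) + (-0.2180) + (-0.3100)) = 1.5403.
With S = 6 species, ln S = 1.7918, so J = 1.5403/1.7918 = 0.8597, i.e. 0.86 to 2 decimal places.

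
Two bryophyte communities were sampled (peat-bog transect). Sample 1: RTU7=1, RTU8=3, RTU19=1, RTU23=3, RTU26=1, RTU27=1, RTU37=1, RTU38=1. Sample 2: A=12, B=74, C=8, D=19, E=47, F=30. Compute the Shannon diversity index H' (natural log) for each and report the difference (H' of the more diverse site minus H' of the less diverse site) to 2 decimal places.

0.39

Sample 1: N=12, proportions 0.0833, 0.25, 0.0833, 0.25, 0.0833, 0.0833, 0.0833, 0.0833, giving H' = 1.9356 (working shown to 4 dp, full precision carried).
Sample 2: N=190, proportions 0.0632, 0.3895, 0.0421, 0.1, 0.2474, 0.1579, giving H' = 1.5423.
Difference = |1.9356 − 1.5423| = 0.3933, i.e. 0.39 to 2 decimal places.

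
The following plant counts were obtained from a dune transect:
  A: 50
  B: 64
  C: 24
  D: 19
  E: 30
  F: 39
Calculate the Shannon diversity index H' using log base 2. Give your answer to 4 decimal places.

2.4650

Total N = 50+64+24+19+30+39 = 226, so the proportions are 0.221239, 0.283186, 0.106195, 0.084071, 0.132743, 0.172566 (working shown to 6 dp, full precision carried).
Each pᵢ log₂ pᵢ term: 0.221239×(-2.176323)=-0.481487, 0.283186×(-1.820179)=-0.515449, 0.106195×(-3.235216)=-0.343563, 0.084071×(-3.572251)=-0.300322, 0.132743×(-2.913288)=-0.386720, 0.172566×(-2.534777)=-0.437417.
Sum = -2.464958, so H' = 2.4650.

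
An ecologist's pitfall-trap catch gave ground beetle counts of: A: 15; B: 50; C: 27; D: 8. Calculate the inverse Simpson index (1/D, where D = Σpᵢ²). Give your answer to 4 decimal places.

Total N = 15+50+27+8 = 100, so the proportions are 0.15, 0.5, 0.27, 0.08 (working shown to 7 dp, full precision carried).
D = 0.15² + 0.5² + 0.27² + 0.08² = 0.0225000 + 0.2500000 + 0.0729000 + 0.0064000 = 0.3518000.
So 1/D = 2.842524, i.e. 2.8425 to 4 decimal places.

2.8425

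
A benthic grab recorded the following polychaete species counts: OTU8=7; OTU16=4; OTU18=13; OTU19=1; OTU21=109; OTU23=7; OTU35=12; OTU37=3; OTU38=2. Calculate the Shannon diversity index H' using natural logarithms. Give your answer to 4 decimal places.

Total N = 7+4+13+1+109+7+12+3+2 = 158, so the proportions are 0.044304, 0.025316, 0.082278, 0.006329, 0.689873, 0.044304, 0.075949, 0.018987, 0.012658 (working shown to 6 dp, full precision carried).
Each pᵢ ln pᵢ term: 0.044304×(-3.116685)=-0.138081, 0.025316×(-3.676301)=-0.093071, 0.082278×(-2.497646)=-0.205502, 0.006329×(-5.062595)=-0.032042, 0.689873×(-0.371247)=-0.256114, 0.044304×(-3.116685)=-0.138081, 0.075949×(-2.577688)=-0.195774, 0.018987×(-3.963983)=-0.075265, 0.012658×(-4.369448)=-0.055309.
Sum = -1.189239, so H' = 1.1892.

1.1892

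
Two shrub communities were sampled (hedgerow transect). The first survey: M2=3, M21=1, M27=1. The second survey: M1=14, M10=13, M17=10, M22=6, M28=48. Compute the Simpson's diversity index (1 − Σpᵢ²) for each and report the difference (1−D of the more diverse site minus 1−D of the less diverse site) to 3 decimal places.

0.101

The first survey: N=5, proportions 0.6, 0.2, 0.2, giving 1−D = 0.56000 (working shown to 5 dp, full precision carried).
The second survey: N=91, proportions 0.15385, 0.14286, 0.10989, 0.06593, 0.52747, giving 1−D = 0.66127.
Difference = |0.56000 − 0.66127| = 0.10127, i.e. 0.101 to 3 decimal places.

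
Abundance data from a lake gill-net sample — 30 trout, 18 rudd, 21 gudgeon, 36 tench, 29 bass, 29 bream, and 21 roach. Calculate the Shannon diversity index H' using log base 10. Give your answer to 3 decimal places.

Total N = 30+18+21+36+29+29+21 = 184, so the proportions are 0.16304, 0.09783, 0.11413, 0.19565, 0.15761, 0.15761, 0.11413 (working shown to 5 dp, full precision carried).
Each pᵢ log₁₀ pᵢ term: 0.16304×(-0.78770)=-0.12843, 0.09783×(-1.00955)=-0.09876, 0.11413×(-0.94260)=-0.10758, 0.19565×(-0.70852)=-0.13862, 0.15761×(-0.80242)=-0.12647, 0.15761×(-0.80242)=-0.12647, 0.11413×(-0.94260)=-0.10758.
Sum = -0.83391, so H' = 0.834.

0.834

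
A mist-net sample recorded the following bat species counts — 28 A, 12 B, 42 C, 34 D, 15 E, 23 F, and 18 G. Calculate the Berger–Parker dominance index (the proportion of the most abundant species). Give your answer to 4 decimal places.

Total N = 28+12+42+34+15+23+18 = 172, so the proportions are 0.162791, 0.069767, 0.244186, 0.197674, 0.087209, 0.133721, 0.104651 (working shown to 6 dp, full precision carried).
The largest proportion is 0.244186, i.e. d = 0.2442 to 4 decimal places.

0.2442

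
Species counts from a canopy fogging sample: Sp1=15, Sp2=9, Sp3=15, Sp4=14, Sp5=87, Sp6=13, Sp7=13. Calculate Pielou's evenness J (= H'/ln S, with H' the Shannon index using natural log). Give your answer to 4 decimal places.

0.7907

Total N = 15+9+15+14+87+13+13 = 166, so the proportions are 0.090361, 0.054217, 0.090361, 0.084337, 0.524096, 0.078313, 0.078313 (working shown to 6 dp, full precision carried).
H' = −Σ pᵢ ln pᵢ = −((-0.217223) + (-0.158029) + (-0.217223) + (-0.208560) + (-0.338608) + (-0.199467) + (-0.199467)) = 1.538578.
With S = 7 species, ln S = 1.945910, so J = 1.538578/1.945910 = 0.790673, i.e. 0.7907 to 4 decimal places.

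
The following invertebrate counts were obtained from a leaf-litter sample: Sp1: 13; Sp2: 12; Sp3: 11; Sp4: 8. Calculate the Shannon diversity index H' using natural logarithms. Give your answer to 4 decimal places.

Total N = 13+12+11+8 = 44, so the proportions are 0.295455, 0.272727, 0.25, 0.181818 (working shown to 6 dp, full precision carried).
Each pᵢ ln pᵢ term: 0.295455×(-1.219240)=-0.360230, 0.272727×(-1.299283)=-0.354350, 0.25×(-1.386294)=-0.346574, 0.181818×(-1.704748)=-0.309954.
Sum = -1.371108, so H' = 1.3711.

1.3711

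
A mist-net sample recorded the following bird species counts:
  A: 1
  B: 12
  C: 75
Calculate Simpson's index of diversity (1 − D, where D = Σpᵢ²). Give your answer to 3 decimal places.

Total N = 1+12+75 = 88, so the proportions are 0.01136, 0.13636, 0.85227 (working shown to 5 dp, full precision carried).
D = 0.01136² + 0.13636² + 0.85227² = 0.00013 + 0.01860 + 0.72637 = 0.74509.
So 1 − D = 0.25491, i.e. 0.255 to 3 decimal places.

0.255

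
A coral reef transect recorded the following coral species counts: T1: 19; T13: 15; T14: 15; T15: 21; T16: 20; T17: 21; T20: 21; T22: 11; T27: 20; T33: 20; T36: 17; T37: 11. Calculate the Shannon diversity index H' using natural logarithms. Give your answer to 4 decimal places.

Total N = 19+15+15+21+20+21+21+11+20+20+17+11 = 211, so the proportions are 0.090047, 0.07109, 0.07109, 0.099526, 0.094787, 0.099526, 0.099526, 0.052133, 0.094787, 0.094787, 0.080569, 0.052133 (working shown to 6 dp, full precision carried).
Each pᵢ ln pᵢ term: 0.090047×(-2.407419)=-0.216782, 0.07109×(-2.643808)=-0.187948, 0.07109×(-2.643808)=-0.187948, 0.099526×(-2.307336)=-0.229640, 0.094787×(-2.356126)=-0.223329, 0.099526×(-2.307336)=-0.229640, 0.099526×(-2.307336)=-0.229640, 0.052133×(-2.953963)=-0.153998, 0.094787×(-2.356126)=-0.223329, 0.094787×(-2.356126)=-0.223329, 0.080569×(-2.518645)=-0.202924, 0.052133×(-2.953963)=-0.153998.
Sum = -2.462507, so H' = 2.4625.

2.4625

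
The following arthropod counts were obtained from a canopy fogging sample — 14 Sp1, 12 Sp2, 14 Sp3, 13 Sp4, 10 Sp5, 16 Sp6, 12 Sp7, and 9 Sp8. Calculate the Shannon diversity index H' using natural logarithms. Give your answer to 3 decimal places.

Total N = 14+12+14+13+10+16+12+9 = 100, so the proportions are 0.14, 0.12, 0.14, 0.13, 0.1, 0.16, 0.12, 0.09 (working shown to 5 dp, full precision carried).
Each pᵢ ln pᵢ term: 0.14×(-1.96611)=-0.27526, 0.12×(-2.12026)=-0.25443, 0.14×(-1.96611)=-0.27526, 0.13×(-2.04022)=-0.26523, 0.1×(-2.30259)=-0.23026, 0.16×(-1.83258)=-0.29321, 0.12×(-2.12026)=-0.25443, 0.09×(-2.40795)=-0.21672.
Sum = -2.06479, so H' = 2.065.

2.065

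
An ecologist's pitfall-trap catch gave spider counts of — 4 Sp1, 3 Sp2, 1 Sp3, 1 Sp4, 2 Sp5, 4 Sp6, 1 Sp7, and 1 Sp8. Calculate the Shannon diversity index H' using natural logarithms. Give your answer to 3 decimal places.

Total N = 4+3+1+1+2+4+1+1 = 17, so the proportions are 0.23529, 0.17647, 0.05882, 0.05882, 0.11765, 0.23529, 0.05882, 0.05882 (working shown to 5 dp, full precision carried).
Each pᵢ ln pᵢ term: 0.23529×(-1.44692)=-0.34045, 0.17647×(-1.73460)=-0.30611, 0.05882×(-2.83321)=-0.16666, 0.05882×(-2.83321)=-0.16666, 0.11765×(-2.14007)=-0.25177, 0.23529×(-1.44692)=-0.34045, 0.05882×(-2.83321)=-0.16666, 0.05882×(-2.83321)=-0.16666.
Sum = -1.90542, so H' = 1.905.

1.905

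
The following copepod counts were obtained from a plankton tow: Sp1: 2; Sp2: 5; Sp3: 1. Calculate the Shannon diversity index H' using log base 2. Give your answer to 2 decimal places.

1.30

Total N = 2+5+1 = 8, so the proportions are 0.25, 0.625, 0.125 (working shown to 4 dp, full precision carried).
Each pᵢ log₂ pᵢ term: 0.25×(-2.0000)=-0.5000, 0.625×(-0.6781)=-0.4238, 0.125×(-3.0000)=-0.3750.
Sum = -1.2988, so H' = 1.30.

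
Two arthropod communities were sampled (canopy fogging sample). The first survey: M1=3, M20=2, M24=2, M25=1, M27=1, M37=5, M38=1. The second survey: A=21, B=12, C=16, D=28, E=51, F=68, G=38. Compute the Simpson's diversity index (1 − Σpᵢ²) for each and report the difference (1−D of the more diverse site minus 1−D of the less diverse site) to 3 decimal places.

The first survey: N=15, proportions 0.2, 0.13333, 0.13333, 0.06667, 0.06667, 0.33333, 0.06667, giving 1−D = 0.80000 (working shown to 5 dp, full precision carried).
The second survey: N=234, proportions 0.08974, 0.05128, 0.06838, 0.11966, 0.21795, 0.2906, 0.16239, giving 1−D = 0.81200.
Difference = |0.80000 − 0.81200| = 0.01200, i.e. 0.012 to 3 decimal places.

0.012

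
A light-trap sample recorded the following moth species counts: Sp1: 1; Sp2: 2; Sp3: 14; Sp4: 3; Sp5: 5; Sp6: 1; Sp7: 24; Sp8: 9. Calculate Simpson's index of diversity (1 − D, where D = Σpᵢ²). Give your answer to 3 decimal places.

0.743

Total N = 1+2+14+3+5+1+24+9 = 59, so the proportions are 0.01695, 0.0339, 0.23729, 0.05085, 0.08475, 0.01695, 0.40678, 0.15254 (working shown to 5 dp, full precision carried).
D = 0.01695² + 0.0339² + 0.23729² + 0.05085² + 0.08475² + 0.01695² + 0.40678² + 0.15254² = 0.00029 + 0.00115 + 0.05631 + 0.00259 + 0.00718 + 0.00029 + 0.16547 + 0.02327 = 0.25654.
So 1 − D = 0.74346, i.e. 0.743 to 3 decimal places.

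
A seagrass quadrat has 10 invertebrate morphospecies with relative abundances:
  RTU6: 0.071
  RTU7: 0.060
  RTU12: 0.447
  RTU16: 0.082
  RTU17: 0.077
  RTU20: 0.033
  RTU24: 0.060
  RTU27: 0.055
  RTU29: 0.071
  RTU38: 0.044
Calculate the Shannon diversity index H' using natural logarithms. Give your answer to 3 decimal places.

1.885

Each pᵢ ln pᵢ term (working shown to 5 dp, full precision carried): 0.071×(-2.64508)=-0.18780, 0.06×(-2.81341)=-0.16880, 0.447×(-0.80520)=-0.35992, 0.082×(-2.50104)=-0.20508, 0.077×(-2.56395)=-0.19742, 0.033×(-3.41125)=-0.11257, 0.06×(-2.81341)=-0.16880, 0.055×(-2.90042)=-0.15952, 0.071×(-2.64508)=-0.18780, 0.044×(-3.12357)=-0.13744.
Sum = -1.88517, so H' = 1.885.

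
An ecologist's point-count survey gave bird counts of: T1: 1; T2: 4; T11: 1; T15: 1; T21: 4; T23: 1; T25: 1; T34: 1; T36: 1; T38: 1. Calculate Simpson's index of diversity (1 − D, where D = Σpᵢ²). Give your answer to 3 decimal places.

Total N = 1+4+1+1+4+1+1+1+1+1 = 16, so the proportions are 0.0625, 0.25, 0.0625, 0.0625, 0.25, 0.0625, 0.0625, 0.0625, 0.0625, 0.0625 (working shown to 5 dp, full precision carried).
D = 0.0625² + 0.25² + 0.0625² + 0.0625² + 0.25² + 0.0625² + 0.0625² + 0.0625² + 0.0625² + 0.0625² = 0.00391 + 0.06250 + 0.00391 + 0.00391 + 0.06250 + 0.00391 + 0.00391 + 0.00391 + 0.00391 + 0.00391 = 0.15625.
So 1 − D = 0.84375, i.e. 0.844 to 3 decimal places.

0.844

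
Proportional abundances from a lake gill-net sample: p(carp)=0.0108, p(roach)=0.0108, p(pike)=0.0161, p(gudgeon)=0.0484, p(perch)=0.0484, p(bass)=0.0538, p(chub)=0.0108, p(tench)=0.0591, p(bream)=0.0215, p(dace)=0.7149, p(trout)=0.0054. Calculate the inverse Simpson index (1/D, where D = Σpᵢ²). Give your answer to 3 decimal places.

1.911

D = 0.0108² + 0.0108² + 0.0161² + 0.0484² + 0.0484² + 0.0538² + 0.0108² + 0.0591² + 0.0215² + 0.7149² + 0.0054² = 0.000117 + 0.000117 + 0.000259 + 0.002343 + 0.002343 + 0.002894 + 0.000117 + 0.003493 + 0.000462 + 0.511082 + 0.000029 = 0.523255 (working shown to 6 dp, full precision carried).
So 1/D = 1.91111, i.e. 1.911 to 3 decimal places.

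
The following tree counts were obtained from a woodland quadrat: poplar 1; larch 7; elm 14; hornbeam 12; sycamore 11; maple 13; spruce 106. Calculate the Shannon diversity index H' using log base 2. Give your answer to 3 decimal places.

1.776

Total N = 1+7+14+12+11+13+106 = 164, so the proportions are 0.006098, 0.042683, 0.085366, 0.073171, 0.067073, 0.079268, 0.646341 (working shown to 6 dp, full precision carried).
Each pᵢ log₂ pᵢ term: 0.006098×(-7.357552)=-0.044863, 0.042683×(-4.550197)=-0.194216, 0.085366×(-3.550197)=-0.303066, 0.073171×(-3.772590)=-0.276043, 0.067073×(-3.898120)=-0.261459, 0.079268×(-3.657112)=-0.289893, 0.646341×(-0.629632)=-0.406957.
Sum = -1.776497, so H' = 1.776.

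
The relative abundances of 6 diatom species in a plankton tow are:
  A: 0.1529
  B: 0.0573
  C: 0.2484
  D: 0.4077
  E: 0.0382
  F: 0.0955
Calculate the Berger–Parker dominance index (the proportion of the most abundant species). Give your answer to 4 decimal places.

0.4077

The largest proportion is 0.4077, i.e. d = 0.4077 to 4 decimal places.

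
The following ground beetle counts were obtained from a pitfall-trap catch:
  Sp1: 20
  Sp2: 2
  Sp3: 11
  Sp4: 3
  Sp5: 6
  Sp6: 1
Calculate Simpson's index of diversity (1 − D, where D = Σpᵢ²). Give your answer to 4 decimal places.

0.6912

Total N = 20+2+11+3+6+1 = 43, so the proportions are 0.465116, 0.046512, 0.255814, 0.069767, 0.139535, 0.023256 (working shown to 6 dp, full precision carried).
D = 0.465116² + 0.046512² + 0.255814² + 0.069767² + 0.139535² + 0.023256² = 0.216333 + 0.002163 + 0.065441 + 0.004867 + 0.019470 + 0.000541 = 0.308816.
So 1 − D = 0.691184, i.e. 0.6912 to 4 decimal places.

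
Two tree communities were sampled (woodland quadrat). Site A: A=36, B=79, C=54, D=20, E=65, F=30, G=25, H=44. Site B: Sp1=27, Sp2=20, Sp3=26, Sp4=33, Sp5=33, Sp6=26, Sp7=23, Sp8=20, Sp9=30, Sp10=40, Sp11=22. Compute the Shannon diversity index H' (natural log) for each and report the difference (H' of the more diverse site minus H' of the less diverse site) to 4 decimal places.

Site A: N=353, proportions 0.101983, 0.223796, 0.152975, 0.056657, 0.184136, 0.084986, 0.070822, 0.124646, giving H' = 1.985844 (working shown to 6 dp, full precision carried).
Site B: N=300, proportions 0.09, 0.066667, 0.086667, 0.11, 0.11, 0.086667, 0.076667, 0.066667, 0.1, 0.133333, 0.073333, giving H' = 2.374723.
Difference = |1.985844 − 2.374723| = 0.388879, i.e. 0.3889 to 4 decimal places.

0.3889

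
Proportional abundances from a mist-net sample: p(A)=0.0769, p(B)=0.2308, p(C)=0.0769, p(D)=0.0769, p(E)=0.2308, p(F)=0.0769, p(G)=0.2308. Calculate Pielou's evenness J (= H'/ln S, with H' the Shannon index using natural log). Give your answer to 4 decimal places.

0.9272

H' = −Σ pᵢ ln pᵢ = −((-0.197268) + (-0.338400) + (-0.197268) + (-0.197268) + (-0.338400) + (-0.197268) + (-0.338400)) = 1.804270 (working shown to 6 dp, full precision carried).
With S = 7 species, ln S = 1.945910, so J = 1.804270/1.945910 = 0.927211, i.e. 0.9272 to 4 decimal places.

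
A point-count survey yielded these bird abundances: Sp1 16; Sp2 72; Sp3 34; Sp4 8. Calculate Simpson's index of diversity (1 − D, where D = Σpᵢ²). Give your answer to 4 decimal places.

0.6059

Total N = 16+72+34+8 = 130, so the proportions are 0.123077, 0.553846, 0.261538, 0.061538 (working shown to 6 dp, full precision carried).
D = 0.123077² + 0.553846² + 0.261538² + 0.061538² = 0.015148 + 0.306746 + 0.068402 + 0.003787 = 0.394083.
So 1 − D = 0.605917, i.e. 0.6059 to 4 decimal places.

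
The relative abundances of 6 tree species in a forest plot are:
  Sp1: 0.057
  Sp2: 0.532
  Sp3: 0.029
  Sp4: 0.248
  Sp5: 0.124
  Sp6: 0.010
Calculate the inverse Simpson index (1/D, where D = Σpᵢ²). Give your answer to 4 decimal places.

D = 0.057² + 0.532² + 0.029² + 0.248² + 0.124² + 0.01² = 0.0032490 + 0.2830240 + 0.0008410 + 0.0615040 + 0.0153760 + 0.0001000 = 0.3640940 (working shown to 7 dp, full precision carried).
So 1/D = 2.746543, i.e. 2.7465 to 4 decimal places.

2.7465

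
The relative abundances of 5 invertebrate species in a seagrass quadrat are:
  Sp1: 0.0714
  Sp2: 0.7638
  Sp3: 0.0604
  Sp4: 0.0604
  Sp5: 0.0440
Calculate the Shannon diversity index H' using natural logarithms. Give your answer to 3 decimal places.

0.871

Each pᵢ ln pᵢ term (working shown to 5 dp, full precision carried): 0.0714×(-2.63946)=-0.18846, 0.7638×(-0.26945)=-0.20581, 0.0604×(-2.80677)=-0.16953, 0.0604×(-2.80677)=-0.16953, 0.044×(-3.12357)=-0.13744.
Sum = -0.87076, so H' = 0.871.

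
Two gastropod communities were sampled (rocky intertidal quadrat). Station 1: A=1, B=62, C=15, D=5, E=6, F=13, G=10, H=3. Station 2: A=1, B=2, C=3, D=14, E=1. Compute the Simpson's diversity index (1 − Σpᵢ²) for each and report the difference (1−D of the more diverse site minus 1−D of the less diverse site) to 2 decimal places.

0.15

Station 1: N=115, proportions 0.0087, 0.5391, 0.1304, 0.0435, 0.0522, 0.113, 0.087, 0.0261, giving 1−D = 0.6666 (working shown to 4 dp, full precision carried).
Station 2: N=21, proportions 0.0476, 0.0952, 0.1429, 0.6667, 0.0476, giving 1−D = 0.5215.
Difference = |0.6666 − 0.5215| = 0.1451, i.e. 0.15 to 2 decimal places.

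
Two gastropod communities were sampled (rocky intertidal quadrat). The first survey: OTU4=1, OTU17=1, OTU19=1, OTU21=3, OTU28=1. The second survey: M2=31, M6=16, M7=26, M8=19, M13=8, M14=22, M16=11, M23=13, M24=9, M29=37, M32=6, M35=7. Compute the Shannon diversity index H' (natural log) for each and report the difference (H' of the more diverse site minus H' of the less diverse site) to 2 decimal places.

0.85

The first survey: N=7, proportions 0.142857143, 0.142857143, 0.142857143, 0.428571429, 0.142857143, giving H' = 1.475076311 (working shown to 9 dp, full precision carried).
The second survey: N=205, proportions 0.151219512, 0.07804878, 0.126829268, 0.092682927, 0.03902439, 0.107317073, 0.053658537, 0.063414634, 0.043902439, 0.180487805, 0.029268293, 0.034146341, giving H' = 2.329934656.
Difference = |1.475076311 − 2.329934656| = 0.854858345, i.e. 0.85 to 2 decimal places.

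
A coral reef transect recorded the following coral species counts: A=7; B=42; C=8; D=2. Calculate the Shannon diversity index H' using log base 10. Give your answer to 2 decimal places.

Total N = 7+42+8+2 = 59, so the proportions are 0.1186, 0.7119, 0.1356, 0.0339 (working shown to 4 dp, full precision carried).
Each pᵢ log₁₀ pᵢ term: 0.1186×(-0.9258)=-0.1098, 0.7119×(-0.1476)=-0.1051, 0.1356×(-0.8678)=-0.1177, 0.0339×(-1.4698)=-0.0498.
Sum = -0.3824, so H' = 0.38.

0.38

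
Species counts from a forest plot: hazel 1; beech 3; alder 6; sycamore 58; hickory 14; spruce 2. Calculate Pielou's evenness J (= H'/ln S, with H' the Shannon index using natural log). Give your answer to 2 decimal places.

0.56

Total N = 1+3+6+58+14+2 = 84, so the proportions are 0.0119, 0.0357, 0.0714, 0.6905, 0.1667, 0.0238 (working shown to 4 dp, full precision carried).
H' = −Σ pᵢ ln pᵢ = −((-0.0527) + (-0.1190) + (-0.1885) + (-0.2557) + (-0.2986) + (-0.0890)) = 1.0036.
With S = 6 species, ln S = 1.7918, so J = 1.0036/1.7918 = 0.5601, i.e. 0.56 to 2 decimal places.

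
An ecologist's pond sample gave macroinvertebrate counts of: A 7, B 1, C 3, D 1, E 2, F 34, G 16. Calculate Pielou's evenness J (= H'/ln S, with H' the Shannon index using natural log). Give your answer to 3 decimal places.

0.671

Total N = 7+1+3+1+2+34+16 = 64, so the proportions are 0.10938, 0.01562, 0.04688, 0.01562, 0.03125, 0.53125, 0.25 (working shown to 5 dp, full precision carried).
H' = −Σ pᵢ ln pᵢ = −((-0.24204) + (-0.06498) + (-0.14345) + (-0.06498) + (-0.10830) + (-0.33603) + (-0.34657)) = 1.30636.
With S = 7 species, ln S = 1.94591, so J = 1.30636/1.94591 = 0.67134, i.e. 0.671 to 3 decimal places.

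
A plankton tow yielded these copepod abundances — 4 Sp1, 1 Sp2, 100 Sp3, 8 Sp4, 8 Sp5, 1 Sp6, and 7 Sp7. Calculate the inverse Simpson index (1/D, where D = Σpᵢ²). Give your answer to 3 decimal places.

Total N = 4+1+100+8+8+1+7 = 129, so the proportions are 0.031008, 0.007752, 0.775194, 0.062016, 0.062016, 0.007752, 0.054264 (working shown to 6 dp, full precision carried).
D = 0.031008² + 0.007752² + 0.775194² + 0.062016² + 0.062016² + 0.007752² + 0.054264² = 0.000961 + 0.000060 + 0.600925 + 0.003846 + 0.003846 + 0.000060 + 0.002945 = 0.612643.
So 1/D = 1.63227, i.e. 1.632 to 3 decimal places.

1.632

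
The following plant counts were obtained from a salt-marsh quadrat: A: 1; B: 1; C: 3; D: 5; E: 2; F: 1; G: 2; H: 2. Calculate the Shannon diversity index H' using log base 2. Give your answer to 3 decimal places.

Total N = 1+1+3+5+2+1+2+2 = 17, so the proportions are 0.05882, 0.05882, 0.17647, 0.29412, 0.11765, 0.05882, 0.11765, 0.11765 (working shown to 5 dp, full precision carried).
Each pᵢ log₂ pᵢ term: 0.05882×(-4.08746)=-0.24044, 0.05882×(-4.08746)=-0.24044, 0.17647×(-2.50250)=-0.44162, 0.29412×(-1.76553)=-0.51927, 0.11765×(-3.08746)=-0.36323, 0.05882×(-4.08746)=-0.24044, 0.11765×(-3.08746)=-0.36323, 0.11765×(-3.08746)=-0.36323.
Sum = -2.77190, so H' = 2.772.

2.772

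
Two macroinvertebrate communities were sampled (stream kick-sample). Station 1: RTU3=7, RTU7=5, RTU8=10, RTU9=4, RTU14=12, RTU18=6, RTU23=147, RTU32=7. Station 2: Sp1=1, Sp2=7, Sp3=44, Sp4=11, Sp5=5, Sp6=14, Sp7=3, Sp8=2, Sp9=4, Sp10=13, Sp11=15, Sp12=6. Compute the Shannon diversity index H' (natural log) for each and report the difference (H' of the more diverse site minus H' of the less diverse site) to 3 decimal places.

Station 1: N=198, proportions 0.035354, 0.025253, 0.050505, 0.020202, 0.060606, 0.030303, 0.742424, 0.035354, giving H' = 1.055823 (working shown to 6 dp, full precision carried).
Station 2: N=125, proportions 0.008, 0.056, 0.352, 0.088, 0.04, 0.112, 0.024, 0.016, 0.032, 0.104, 0.12, 0.048, giving H' = 2.056798.
Difference = |1.055823 − 2.056798| = 1.000975, i.e. 1.001 to 3 decimal places.

1.001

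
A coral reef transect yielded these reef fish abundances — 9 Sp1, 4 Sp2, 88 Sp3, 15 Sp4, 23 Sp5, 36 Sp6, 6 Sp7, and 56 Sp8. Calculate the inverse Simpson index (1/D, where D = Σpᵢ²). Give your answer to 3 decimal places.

4.300

Total N = 9+4+88+15+23+36+6+56 = 237, so the proportions are 0.0379747, 0.0168776, 0.371308, 0.0632911, 0.0970464, 0.1518987, 0.0253165, 0.2362869 (working shown to 7 dp, full precision carried).
D = 0.0379747² + 0.0168776² + 0.371308² + 0.0632911² + 0.0970464² + 0.1518987² + 0.0253165² + 0.2362869² = 0.0014421 + 0.0002849 + 0.1378696 + 0.0040058 + 0.0094180 + 0.0230732 + 0.0006409 + 0.0558315 = 0.2325660.
So 1/D = 4.29985, i.e. 4.300 to 3 decimal places.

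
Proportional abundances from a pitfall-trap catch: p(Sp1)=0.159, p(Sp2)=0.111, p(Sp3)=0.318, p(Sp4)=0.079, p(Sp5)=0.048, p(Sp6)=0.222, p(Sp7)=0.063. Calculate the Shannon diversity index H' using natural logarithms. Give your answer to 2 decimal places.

Each pᵢ ln pᵢ term (working shown to 4 dp, full precision carried): 0.159×(-1.8389)=-0.2924, 0.111×(-2.1982)=-0.2440, 0.318×(-1.1457)=-0.3643, 0.079×(-2.5383)=-0.2005, 0.048×(-3.0366)=-0.1458, 0.222×(-1.5051)=-0.3341, 0.063×(-2.7646)=-0.1742.
Sum = -1.7553, so H' = 1.76.

1.76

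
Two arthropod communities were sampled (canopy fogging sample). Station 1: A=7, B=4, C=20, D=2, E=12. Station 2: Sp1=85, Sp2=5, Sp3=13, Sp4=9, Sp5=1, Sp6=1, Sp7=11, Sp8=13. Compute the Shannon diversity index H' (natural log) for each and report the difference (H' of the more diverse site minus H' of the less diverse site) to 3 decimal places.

0.041

Station 1: N=45, proportions 0.15556, 0.08889, 0.44444, 0.04444, 0.26667, giving H' = 1.35585 (working shown to 5 dp, full precision carried).
Station 2: N=138, proportions 0.61594, 0.03623, 0.0942, 0.06522, 0.00725, 0.00725, 0.07971, 0.0942, giving H' = 1.31484.
Difference = |1.35585 − 1.31484| = 0.04101, i.e. 0.041 to 3 decimal places.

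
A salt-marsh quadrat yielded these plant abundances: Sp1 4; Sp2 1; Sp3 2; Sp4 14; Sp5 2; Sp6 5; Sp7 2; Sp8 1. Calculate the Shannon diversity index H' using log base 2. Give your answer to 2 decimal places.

2.41

Total N = 4+1+2+14+2+5+2+1 = 31, so the proportions are 0.129, 0.0323, 0.0645, 0.4516, 0.0645, 0.1613, 0.0645, 0.0323 (working shown to 4 dp, full precision carried).
Each pᵢ log₂ pᵢ term: 0.129×(-2.9542)=-0.3812, 0.0323×(-4.9542)=-0.1598, 0.0645×(-3.9542)=-0.2551, 0.4516×(-1.1468)=-0.5179, 0.0645×(-3.9542)=-0.2551, 0.1613×(-2.6323)=-0.4246, 0.0645×(-3.9542)=-0.2551, 0.0323×(-4.9542)=-0.1598.
Sum = -2.4086, so H' = 2.41.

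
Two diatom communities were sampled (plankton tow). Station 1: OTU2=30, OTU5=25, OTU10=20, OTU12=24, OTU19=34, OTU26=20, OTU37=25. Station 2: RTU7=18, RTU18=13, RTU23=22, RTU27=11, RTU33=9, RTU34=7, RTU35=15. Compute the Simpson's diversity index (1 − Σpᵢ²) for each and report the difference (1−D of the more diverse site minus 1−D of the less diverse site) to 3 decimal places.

0.013

Station 1: N=178, proportions 0.16854, 0.14045, 0.11236, 0.13483, 0.19101, 0.11236, 0.14045, giving 1−D = 0.85223 (working shown to 5 dp, full precision carried).
Station 2: N=95, proportions 0.18947, 0.13684, 0.23158, 0.11579, 0.09474, 0.07368, 0.15789, giving 1−D = 0.83900.
Difference = |0.85223 − 0.83900| = 0.01323, i.e. 0.013 to 3 decimal places.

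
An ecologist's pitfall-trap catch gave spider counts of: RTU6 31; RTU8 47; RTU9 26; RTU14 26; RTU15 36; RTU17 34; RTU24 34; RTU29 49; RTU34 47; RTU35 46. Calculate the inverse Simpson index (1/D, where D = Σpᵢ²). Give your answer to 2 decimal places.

Total N = 31+47+26+26+36+34+34+49+47+46 = 376, so the proportions are 0.082447, 0.125, 0.069149, 0.069149, 0.095745, 0.090426, 0.090426, 0.130319, 0.125, 0.12234 (working shown to 6 dp, full precision carried).
D = 0.082447² + 0.125² + 0.069149² + 0.069149² + 0.095745² + 0.090426² + 0.090426² + 0.130319² + 0.125² + 0.12234² = 0.006797 + 0.015625 + 0.004782 + 0.004782 + 0.009167 + 0.008177 + 0.008177 + 0.016983 + 0.015625 + 0.014967 = 0.105081.
So 1/D = 9.5164, i.e. 9.52 to 2 decimal places.

9.52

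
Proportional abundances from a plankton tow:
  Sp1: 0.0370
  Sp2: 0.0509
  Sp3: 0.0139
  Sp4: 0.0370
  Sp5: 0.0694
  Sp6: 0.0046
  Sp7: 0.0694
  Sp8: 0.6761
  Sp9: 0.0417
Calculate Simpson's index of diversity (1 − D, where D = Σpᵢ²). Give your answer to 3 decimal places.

0.526

D = 0.037² + 0.0509² + 0.0139² + 0.037² + 0.0694² + 0.0046² + 0.0694² + 0.6761² + 0.0417² = 0.00137 + 0.00259 + 0.00019 + 0.00137 + 0.00482 + 0.00002 + 0.00482 + 0.45711 + 0.00174 = 0.47403 (working shown to 5 dp, full precision carried).
So 1 − D = 0.52597, i.e. 0.526 to 3 decimal places.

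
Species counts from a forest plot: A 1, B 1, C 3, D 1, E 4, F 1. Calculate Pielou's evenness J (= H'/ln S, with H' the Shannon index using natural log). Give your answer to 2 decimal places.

Total N = 1+1+3+1+4+1 = 11, so the proportions are 0.0909, 0.0909, 0.2727, 0.0909, 0.3636, 0.0909 (working shown to 4 dp, full precision carried).
H' = −Σ pᵢ ln pᵢ = −((-0.2180) + (-0.2180) + (-0.3543) + (-0.2180) + (-0.3679) + (-0.2180)) = 1.5942.
With S = 6 species, ln S = 1.7918, so J = 1.5942/1.7918 = 0.8897, i.e. 0.89 to 2 decimal places.

0.89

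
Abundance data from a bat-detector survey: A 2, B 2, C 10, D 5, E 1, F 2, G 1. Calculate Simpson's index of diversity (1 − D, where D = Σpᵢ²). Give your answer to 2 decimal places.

Total N = 2+2+10+5+1+2+1 = 23, so the proportions are 0.087, 0.087, 0.4348, 0.2174, 0.0435, 0.087, 0.0435 (working shown to 4 dp, full precision carried).
D = 0.087² + 0.087² + 0.4348² + 0.2174² + 0.0435² + 0.087² + 0.0435² = 0.0076 + 0.0076 + 0.1890 + 0.0473 + 0.0019 + 0.0076 + 0.0019 = 0.2628.
So 1 − D = 0.7372, i.e. 0.74 to 2 decimal places.

0.74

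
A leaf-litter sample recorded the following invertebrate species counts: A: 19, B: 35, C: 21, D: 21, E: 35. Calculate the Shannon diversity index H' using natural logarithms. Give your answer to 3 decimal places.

1.572

Total N = 19+35+21+21+35 = 131, so the proportions are 0.14504, 0.26718, 0.16031, 0.16031, 0.26718 (working shown to 5 dp, full precision carried).
Each pᵢ ln pᵢ term: 0.14504×(-1.93076)=-0.28003, 0.26718×(-1.31985)=-0.35263, 0.16031×(-1.83067)=-0.29347, 0.16031×(-1.83067)=-0.29347, 0.26718×(-1.31985)=-0.35263.
Sum = -1.57223, so H' = 1.572.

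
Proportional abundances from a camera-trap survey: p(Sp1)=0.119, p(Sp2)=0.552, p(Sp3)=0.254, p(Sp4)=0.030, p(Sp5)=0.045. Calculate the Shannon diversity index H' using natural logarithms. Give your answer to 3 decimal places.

1.174

Each pᵢ ln pᵢ term (working shown to 5 dp, full precision carried): 0.119×(-2.12863)=-0.25331, 0.552×(-0.59421)=-0.32800, 0.254×(-1.37042)=-0.34809, 0.03×(-3.50656)=-0.10520, 0.045×(-3.10109)=-0.13955.
Sum = -1.17414, so H' = 1.174.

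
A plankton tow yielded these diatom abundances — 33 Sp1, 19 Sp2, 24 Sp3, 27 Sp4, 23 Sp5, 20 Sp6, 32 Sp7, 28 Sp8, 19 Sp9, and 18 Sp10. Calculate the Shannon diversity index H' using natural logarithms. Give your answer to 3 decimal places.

Total N = 33+19+24+27+23+20+32+28+19+18 = 243, so the proportions are 0.1358, 0.07819, 0.09877, 0.11111, 0.09465, 0.0823, 0.13169, 0.11523, 0.07819, 0.07407 (working shown to 5 dp, full precision carried).
Each pᵢ ln pᵢ term: 0.1358×(-1.99655)=-0.27114, 0.07819×(-2.54862)=-0.19928, 0.09877×(-2.31501)=-0.22864, 0.11111×(-2.19722)=-0.24414, 0.09465×(-2.35757)=-0.22314, 0.0823×(-2.49733)=-0.20554, 0.13169×(-2.02733)=-0.26697, 0.11523×(-2.16086)=-0.24899, 0.07819×(-2.54862)=-0.19928, 0.07407×(-2.60269)=-0.19279.
Sum = -2.27990, so H' = 2.280.

2.280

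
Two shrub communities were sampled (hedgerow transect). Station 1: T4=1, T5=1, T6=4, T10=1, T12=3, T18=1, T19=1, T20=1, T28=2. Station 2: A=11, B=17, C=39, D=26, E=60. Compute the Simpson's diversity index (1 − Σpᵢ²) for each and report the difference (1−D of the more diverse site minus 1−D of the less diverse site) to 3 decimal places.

Station 1: N=15, proportions 0.06666667, 0.06666667, 0.26666667, 0.06666667, 0.2, 0.06666667, 0.06666667, 0.06666667, 0.13333333, giving 1−D = 0.84444444 (working shown to 8 dp, full precision carried).
Station 2: N=153, proportions 0.07189542, 0.11111111, 0.25490196, 0.16993464, 0.39215686, giving 1−D = 0.73484557.
Difference = |0.84444444 − 0.73484557| = 0.10959887, i.e. 0.110 to 3 decimal places.

0.110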